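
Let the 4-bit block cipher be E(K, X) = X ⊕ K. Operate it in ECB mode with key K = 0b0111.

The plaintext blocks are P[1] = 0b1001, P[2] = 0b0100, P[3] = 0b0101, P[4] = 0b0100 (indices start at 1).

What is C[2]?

C[2] = 0b0011

ECB encryption: C_i = E(K, P_i).
C[2]: E(K, 0b0100) = 0b0011.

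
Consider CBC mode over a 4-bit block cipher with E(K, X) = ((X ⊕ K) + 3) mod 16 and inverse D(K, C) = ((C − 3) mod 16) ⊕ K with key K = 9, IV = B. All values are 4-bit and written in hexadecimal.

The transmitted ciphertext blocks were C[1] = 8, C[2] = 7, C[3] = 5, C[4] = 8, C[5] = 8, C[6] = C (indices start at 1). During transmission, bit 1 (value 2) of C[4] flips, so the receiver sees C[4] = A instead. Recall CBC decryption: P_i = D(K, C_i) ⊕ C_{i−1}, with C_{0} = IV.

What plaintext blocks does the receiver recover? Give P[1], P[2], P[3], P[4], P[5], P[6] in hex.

P[1] = 7, P[2] = 5, P[3] = C, P[4] = B, P[5] = 6, P[6] = 8

Only C[4] changed, to A. In CBC, a change in C_i garbles P_i and flips the same bit in P_{i+1}. Decrypting the received ciphertext:
P[1]: D(K, 8) = C; C ⊕ B = 7.
P[2]: D(K, 7) = D; D ⊕ 8 = 5.
P[3]: D(K, 5) = B; B ⊕ 7 = C.
P[4]: D(K, A) = E; E ⊕ 5 = B.
P[5]: D(K, 8) = C; C ⊕ A = 6.
P[6]: D(K, C) = 0; 0 ⊕ 8 = 8.
Blocks that differ from the original plaintext: P[4], P[5].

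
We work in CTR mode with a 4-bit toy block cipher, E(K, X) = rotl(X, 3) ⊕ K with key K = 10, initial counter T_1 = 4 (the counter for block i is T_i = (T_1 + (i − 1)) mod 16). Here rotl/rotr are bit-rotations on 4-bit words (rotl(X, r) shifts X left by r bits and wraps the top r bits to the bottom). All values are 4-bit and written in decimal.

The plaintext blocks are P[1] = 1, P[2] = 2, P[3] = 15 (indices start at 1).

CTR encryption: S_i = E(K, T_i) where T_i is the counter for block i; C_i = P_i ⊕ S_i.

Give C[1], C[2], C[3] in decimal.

C[1]: T = 4, S = E(K, T) = 8; 1 ⊕ 8 = 9.
C[2]: T = 5, S = E(K, T) = 0; 2 ⊕ 0 = 2.
C[3]: T = 6, S = E(K, T) = 9; 15 ⊕ 9 = 6.

C[1] = 9, C[2] = 2, C[3] = 6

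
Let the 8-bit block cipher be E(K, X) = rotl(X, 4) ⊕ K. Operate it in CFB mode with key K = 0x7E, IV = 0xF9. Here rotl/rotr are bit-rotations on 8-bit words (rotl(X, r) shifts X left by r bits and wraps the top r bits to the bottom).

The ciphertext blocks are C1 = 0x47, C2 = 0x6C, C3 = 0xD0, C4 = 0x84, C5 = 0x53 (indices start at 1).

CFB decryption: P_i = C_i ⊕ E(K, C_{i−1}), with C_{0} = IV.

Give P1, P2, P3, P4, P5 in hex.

P1: E(K, 0xF9) = 0xE1; 0x47 ⊕ 0xE1 = 0xA6.
P2: E(K, 0x47) = 0x0A; 0x6C ⊕ 0x0A = 0x66.
P3: E(K, 0x6C) = 0xB8; 0xD0 ⊕ 0xB8 = 0x68.
P4: E(K, 0xD0) = 0x73; 0x84 ⊕ 0x73 = 0xF7.
P5: E(K, 0x84) = 0x36; 0x53 ⊕ 0x36 = 0x65.

P1 = 0xA6, P2 = 0x66, P3 = 0x68, P4 = 0xF7, P5 = 0x65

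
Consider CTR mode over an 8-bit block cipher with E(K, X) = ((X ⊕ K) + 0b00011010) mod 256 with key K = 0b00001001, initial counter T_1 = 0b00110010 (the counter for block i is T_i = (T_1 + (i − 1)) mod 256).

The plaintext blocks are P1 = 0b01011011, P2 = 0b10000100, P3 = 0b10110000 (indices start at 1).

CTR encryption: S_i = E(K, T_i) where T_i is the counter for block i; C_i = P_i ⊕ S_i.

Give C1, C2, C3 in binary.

C1 = 0b00001110, C2 = 0b11010000, C3 = 0b11100111

C1: T = 0b00110010, S = E(K, T) = 0b01010101; 0b01011011 ⊕ 0b01010101 = 0b00001110.
C2: T = 0b00110011, S = E(K, T) = 0b01010100; 0b10000100 ⊕ 0b01010100 = 0b11010000.
C3: T = 0b00110100, S = E(K, T) = 0b01010111; 0b10110000 ⊕ 0b01010111 = 0b11100111.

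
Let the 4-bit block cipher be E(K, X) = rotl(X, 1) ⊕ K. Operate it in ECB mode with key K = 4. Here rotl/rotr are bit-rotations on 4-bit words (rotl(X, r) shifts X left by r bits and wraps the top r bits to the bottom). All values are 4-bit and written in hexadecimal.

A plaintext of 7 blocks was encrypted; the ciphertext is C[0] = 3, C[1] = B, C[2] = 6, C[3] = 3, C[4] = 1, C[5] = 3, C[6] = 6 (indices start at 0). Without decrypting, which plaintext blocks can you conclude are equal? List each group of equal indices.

P[0] = P[3] = P[5]; P[2] = P[6]

ECB encrypts each block independently with the same key, so equal ciphertext blocks imply equal plaintext blocks.
C[0] = C[3] = C[5] = 3, so P[0] = P[3] = P[5].
C[2] = C[6] = 6, so P[2] = P[6].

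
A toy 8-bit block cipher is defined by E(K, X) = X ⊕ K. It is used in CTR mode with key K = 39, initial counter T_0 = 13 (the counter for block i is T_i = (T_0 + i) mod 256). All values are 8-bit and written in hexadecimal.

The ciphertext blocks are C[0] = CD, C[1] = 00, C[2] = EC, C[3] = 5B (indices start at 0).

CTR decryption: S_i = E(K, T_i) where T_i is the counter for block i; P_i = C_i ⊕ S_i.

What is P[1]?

P[1]: T = 14, S = E(K, T) = 2D; 00 ⊕ 2D = 2D.

P[1] = 2D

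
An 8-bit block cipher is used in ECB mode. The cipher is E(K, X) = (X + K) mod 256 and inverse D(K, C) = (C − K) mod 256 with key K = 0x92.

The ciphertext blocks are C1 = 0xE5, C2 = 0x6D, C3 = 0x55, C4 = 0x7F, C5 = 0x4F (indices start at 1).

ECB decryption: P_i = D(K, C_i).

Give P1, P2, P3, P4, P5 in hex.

P1: D(K, 0xE5) = 0x53.
P2: D(K, 0x6D) = 0xDB.
P3: D(K, 0x55) = 0xC3.
P4: D(K, 0x7F) = 0xED.
P5: D(K, 0x4F) = 0xBD.

P1 = 0x53, P2 = 0xDB, P3 = 0xC3, P4 = 0xED, P5 = 0xBD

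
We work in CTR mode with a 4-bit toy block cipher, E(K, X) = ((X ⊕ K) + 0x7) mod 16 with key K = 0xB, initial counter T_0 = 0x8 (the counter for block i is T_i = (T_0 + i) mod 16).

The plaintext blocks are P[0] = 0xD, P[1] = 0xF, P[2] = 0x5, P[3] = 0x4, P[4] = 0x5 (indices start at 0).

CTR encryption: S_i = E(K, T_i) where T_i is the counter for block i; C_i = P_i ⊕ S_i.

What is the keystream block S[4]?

C[0]: T = 0x8, S = E(K, T) = 0xA; 0xD ⊕ 0xA = 0x7.
C[1]: T = 0x9, S = E(K, T) = 0x9; 0xF ⊕ 0x9 = 0x6.
C[2]: T = 0xA, S = E(K, T) = 0x8; 0x5 ⊕ 0x8 = 0xD.
C[3]: T = 0xB, S = E(K, T) = 0x7; 0x4 ⊕ 0x7 = 0x3.
C[4]: T = 0xC, S = E(K, T) = 0xE; 0x5 ⊕ 0xE = 0xB.
So S[4] = 0xE.

0xE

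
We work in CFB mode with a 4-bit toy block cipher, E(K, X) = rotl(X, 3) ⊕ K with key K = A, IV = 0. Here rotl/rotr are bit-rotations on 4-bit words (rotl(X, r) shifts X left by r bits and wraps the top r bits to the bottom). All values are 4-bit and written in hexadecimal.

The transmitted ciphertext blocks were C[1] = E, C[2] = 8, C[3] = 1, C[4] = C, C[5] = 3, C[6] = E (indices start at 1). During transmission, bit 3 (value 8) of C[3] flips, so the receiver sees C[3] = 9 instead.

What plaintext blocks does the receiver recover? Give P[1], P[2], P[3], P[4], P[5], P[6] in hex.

CFB decryption: P_i = C_i ⊕ E(K, C_{i−1}), with C_{0} = IV.
Only C[3] changed, to 9. In CFB, a change in C_i flips the same bit in P_i and garbles P_{i+1}. Decrypting the received ciphertext:
P[1]: E(K, 0) = A; E ⊕ A = 4.
P[2]: E(K, E) = D; 8 ⊕ D = 5.
P[3]: E(K, 8) = E; 9 ⊕ E = 7.
P[4]: E(K, 9) = 6; C ⊕ 6 = A.
P[5]: E(K, C) = C; 3 ⊕ C = F.
P[6]: E(K, 3) = 3; E ⊕ 3 = D.
Blocks that differ from the original plaintext: P[3], P[4].

P[1] = 4, P[2] = 5, P[3] = 7, P[4] = A, P[5] = F, P[6] = D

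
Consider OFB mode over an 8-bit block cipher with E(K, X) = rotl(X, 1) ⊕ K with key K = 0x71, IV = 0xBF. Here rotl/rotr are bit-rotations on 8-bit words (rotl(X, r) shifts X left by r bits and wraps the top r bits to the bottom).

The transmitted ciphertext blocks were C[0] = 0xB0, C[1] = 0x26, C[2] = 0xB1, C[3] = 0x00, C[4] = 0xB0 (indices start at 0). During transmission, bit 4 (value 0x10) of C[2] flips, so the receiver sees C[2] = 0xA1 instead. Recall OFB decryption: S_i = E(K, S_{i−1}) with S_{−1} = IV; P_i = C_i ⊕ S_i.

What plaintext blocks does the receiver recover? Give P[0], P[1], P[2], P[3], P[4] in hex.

P[0] = 0xBE, P[1] = 0x4B, P[2] = 0x0A, P[3] = 0x26, P[4] = 0x8D

Only C[2] changed, to 0xA1. In OFB, a change in C_i flips the same bit in P_i only; the keystream is unaffected. Decrypting the received ciphertext:
P[0]: S = E(K, 0xBF) = 0x0E; 0xB0 ⊕ 0x0E = 0xBE.
P[1]: S = E(K, 0x0E) = 0x6D; 0x26 ⊕ 0x6D = 0x4B.
P[2]: S = E(K, 0x6D) = 0xAB; 0xA1 ⊕ 0xAB = 0x0A.
P[3]: S = E(K, 0xAB) = 0x26; 0x00 ⊕ 0x26 = 0x26.
P[4]: S = E(K, 0x26) = 0x3D; 0xB0 ⊕ 0x3D = 0x8D.
Blocks that differ from the original plaintext: P[2].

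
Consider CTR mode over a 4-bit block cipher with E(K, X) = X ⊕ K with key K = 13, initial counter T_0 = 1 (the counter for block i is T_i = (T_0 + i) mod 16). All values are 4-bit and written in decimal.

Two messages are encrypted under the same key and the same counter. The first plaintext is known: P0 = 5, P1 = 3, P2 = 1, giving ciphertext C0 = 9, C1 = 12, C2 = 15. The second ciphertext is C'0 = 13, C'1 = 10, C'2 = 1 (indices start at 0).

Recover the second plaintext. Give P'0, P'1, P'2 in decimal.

P'0 = 1, P'1 = 5, P'2 = 15

In CTR with a reused counter, both messages share the same keystream S_i, so C_i ⊕ C'_i = P_i ⊕ P'_i and thus P'_i = P_i ⊕ C_i ⊕ C'_i.
P'0: 5 ⊕ 9 ⊕ 13 = 1.
P'1: 3 ⊕ 12 ⊕ 10 = 5.
P'2: 1 ⊕ 15 ⊕ 1 = 15.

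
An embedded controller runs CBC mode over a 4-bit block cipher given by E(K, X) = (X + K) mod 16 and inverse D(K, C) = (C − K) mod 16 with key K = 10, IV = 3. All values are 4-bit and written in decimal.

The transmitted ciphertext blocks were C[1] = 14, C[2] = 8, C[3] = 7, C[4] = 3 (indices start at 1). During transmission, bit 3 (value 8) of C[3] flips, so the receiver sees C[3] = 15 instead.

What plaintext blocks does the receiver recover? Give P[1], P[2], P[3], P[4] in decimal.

CBC decryption: P_i = D(K, C_i) ⊕ C_{i−1}, with C_{0} = IV.
Only C[3] changed, to 15. In CBC, a change in C_i garbles P_i and flips the same bit in P_{i+1}. Decrypting the received ciphertext:
P[1]: D(K, 14) = 4; 4 ⊕ 3 = 7.
P[2]: D(K, 8) = 14; 14 ⊕ 14 = 0.
P[3]: D(K, 15) = 5; 5 ⊕ 8 = 13.
P[4]: D(K, 3) = 9; 9 ⊕ 15 = 6.
Blocks that differ from the original plaintext: P[3], P[4].

P[1] = 7, P[2] = 0, P[3] = 13, P[4] = 6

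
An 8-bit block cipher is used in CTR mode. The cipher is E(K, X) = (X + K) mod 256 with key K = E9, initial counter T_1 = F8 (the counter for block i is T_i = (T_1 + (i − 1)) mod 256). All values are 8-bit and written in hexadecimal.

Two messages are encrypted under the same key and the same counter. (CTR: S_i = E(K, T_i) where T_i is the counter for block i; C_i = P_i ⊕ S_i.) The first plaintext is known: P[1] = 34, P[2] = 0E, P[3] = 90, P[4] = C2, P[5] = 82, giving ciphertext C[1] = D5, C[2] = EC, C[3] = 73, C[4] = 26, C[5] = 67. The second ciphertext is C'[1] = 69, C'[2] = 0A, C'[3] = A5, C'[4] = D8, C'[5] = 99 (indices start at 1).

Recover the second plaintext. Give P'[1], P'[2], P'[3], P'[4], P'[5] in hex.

In CTR with a reused counter, both messages share the same keystream S_i, so C_i ⊕ C'_i = P_i ⊕ P'_i and thus P'_i = P_i ⊕ C_i ⊕ C'_i.
P'[1]: 34 ⊕ D5 ⊕ 69 = 88.
P'[2]: 0E ⊕ EC ⊕ 0A = E8.
P'[3]: 90 ⊕ 73 ⊕ A5 = 46.
P'[4]: C2 ⊕ 26 ⊕ D8 = 3C.
P'[5]: 82 ⊕ 67 ⊕ 99 = 7C.

P'[1] = 88, P'[2] = E8, P'[3] = 46, P'[4] = 3C, P'[5] = 7C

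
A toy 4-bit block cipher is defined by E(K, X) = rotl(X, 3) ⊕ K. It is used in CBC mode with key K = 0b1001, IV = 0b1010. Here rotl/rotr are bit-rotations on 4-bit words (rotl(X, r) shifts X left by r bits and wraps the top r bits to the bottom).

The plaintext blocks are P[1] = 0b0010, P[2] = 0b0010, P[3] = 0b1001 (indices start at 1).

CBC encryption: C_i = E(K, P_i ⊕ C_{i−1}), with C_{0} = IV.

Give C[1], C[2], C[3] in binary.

C[1] = 0b1101, C[2] = 0b0110, C[3] = 0b0110

C[1]: P[1] ⊕ 0b1010 = 0b1000; E(K, 0b1000) = 0b1101.
C[2]: P[2] ⊕ 0b1101 = 0b1111; E(K, 0b1111) = 0b0110.
C[3]: P[3] ⊕ 0b0110 = 0b1111; E(K, 0b1111) = 0b0110.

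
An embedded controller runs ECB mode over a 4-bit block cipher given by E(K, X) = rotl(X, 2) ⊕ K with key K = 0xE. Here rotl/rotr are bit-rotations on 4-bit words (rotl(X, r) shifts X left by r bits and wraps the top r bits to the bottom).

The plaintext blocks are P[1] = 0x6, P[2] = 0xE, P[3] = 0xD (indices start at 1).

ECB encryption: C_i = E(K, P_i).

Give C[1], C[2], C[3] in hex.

C[1] = 0x7, C[2] = 0x5, C[3] = 0x9

C[1]: E(K, 0x6) = 0x7.
C[2]: E(K, 0xE) = 0x5.
C[3]: E(K, 0xD) = 0x9.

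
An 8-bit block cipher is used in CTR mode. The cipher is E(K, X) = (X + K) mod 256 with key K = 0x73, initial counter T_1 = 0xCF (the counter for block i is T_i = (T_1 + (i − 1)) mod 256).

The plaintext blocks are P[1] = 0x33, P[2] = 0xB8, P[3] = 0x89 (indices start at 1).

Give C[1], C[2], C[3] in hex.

C[1] = 0x71, C[2] = 0xFB, C[3] = 0xCD

CTR encryption: S_i = E(K, T_i) where T_i is the counter for block i; C_i = P_i ⊕ S_i.
C[1]: T = 0xCF, S = E(K, T) = 0x42; 0x33 ⊕ 0x42 = 0x71.
C[2]: T = 0xD0, S = E(K, T) = 0x43; 0xB8 ⊕ 0x43 = 0xFB.
C[3]: T = 0xD1, S = E(K, T) = 0x44; 0x89 ⊕ 0x44 = 0xCD.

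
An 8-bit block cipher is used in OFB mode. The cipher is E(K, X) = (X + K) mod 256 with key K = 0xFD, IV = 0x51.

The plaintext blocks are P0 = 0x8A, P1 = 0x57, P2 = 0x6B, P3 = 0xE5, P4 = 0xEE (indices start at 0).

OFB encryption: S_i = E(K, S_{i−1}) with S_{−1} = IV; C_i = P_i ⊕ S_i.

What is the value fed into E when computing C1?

C0: S = E(K, 0x51) = 0x4E; 0x8A ⊕ 0x4E = 0xC4.
C1: S = E(K, 0x4E) = 0x4B; 0x57 ⊕ 0x4B = 0x1C.
So the input to E for block 1 is 0x4E.

0x4E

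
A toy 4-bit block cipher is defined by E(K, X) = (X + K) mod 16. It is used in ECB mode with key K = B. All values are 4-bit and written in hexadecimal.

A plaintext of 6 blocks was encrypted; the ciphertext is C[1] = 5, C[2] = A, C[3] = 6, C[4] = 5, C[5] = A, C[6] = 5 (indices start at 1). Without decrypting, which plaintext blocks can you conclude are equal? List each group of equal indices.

P[1] = P[4] = P[6]; P[2] = P[5]

ECB encrypts each block independently with the same key, so equal ciphertext blocks imply equal plaintext blocks.
C[1] = C[4] = C[6] = 5, so P[1] = P[4] = P[6].
C[2] = C[5] = A, so P[2] = P[5].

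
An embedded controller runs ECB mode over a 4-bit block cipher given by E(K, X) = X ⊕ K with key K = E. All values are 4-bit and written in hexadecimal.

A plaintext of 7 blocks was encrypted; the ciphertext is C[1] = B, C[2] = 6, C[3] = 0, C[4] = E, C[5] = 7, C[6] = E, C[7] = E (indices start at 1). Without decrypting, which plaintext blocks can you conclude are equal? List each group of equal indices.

ECB encrypts each block independently with the same key, so equal ciphertext blocks imply equal plaintext blocks.
C[4] = C[6] = C[7] = E, so P[4] = P[6] = P[7].

P[4] = P[6] = P[7]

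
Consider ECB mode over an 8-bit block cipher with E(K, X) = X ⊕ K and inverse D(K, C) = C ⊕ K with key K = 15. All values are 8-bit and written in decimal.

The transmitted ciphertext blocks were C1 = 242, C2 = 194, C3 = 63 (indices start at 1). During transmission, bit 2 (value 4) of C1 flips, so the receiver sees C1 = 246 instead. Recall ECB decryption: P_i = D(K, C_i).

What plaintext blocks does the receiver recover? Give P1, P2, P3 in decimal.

Only C1 changed, to 246. In ECB, a change in C_i affects only P_i. Decrypting the received ciphertext:
P1: D(K, 246) = 249.
P2: D(K, 194) = 205.
P3: D(K, 63) = 48.
Blocks that differ from the original plaintext: P1.

P1 = 249, P2 = 205, P3 = 48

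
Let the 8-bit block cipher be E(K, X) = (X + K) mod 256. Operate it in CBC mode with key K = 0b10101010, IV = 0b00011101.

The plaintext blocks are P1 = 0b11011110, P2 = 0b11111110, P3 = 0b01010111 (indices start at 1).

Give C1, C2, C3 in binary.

CBC encryption: C_i = E(K, P_i ⊕ C_{i−1}), with C_{0} = IV.
C1: P1 ⊕ 0b00011101 = 0b11000011; E(K, 0b11000011) = 0b01101101.
C2: P2 ⊕ 0b01101101 = 0b10010011; E(K, 0b10010011) = 0b00111101.
C3: P3 ⊕ 0b00111101 = 0b01101010; E(K, 0b01101010) = 0b00010100.

C1 = 0b01101101, C2 = 0b00111101, C3 = 0b00010100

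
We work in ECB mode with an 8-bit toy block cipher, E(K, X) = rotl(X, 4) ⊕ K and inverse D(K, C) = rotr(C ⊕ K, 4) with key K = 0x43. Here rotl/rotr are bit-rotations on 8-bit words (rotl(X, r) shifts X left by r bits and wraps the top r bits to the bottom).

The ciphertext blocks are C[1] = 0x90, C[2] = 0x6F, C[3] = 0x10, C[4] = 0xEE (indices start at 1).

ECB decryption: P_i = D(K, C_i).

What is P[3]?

P[3] = 0x35

P[3]: D(K, 0x10) = 0x35.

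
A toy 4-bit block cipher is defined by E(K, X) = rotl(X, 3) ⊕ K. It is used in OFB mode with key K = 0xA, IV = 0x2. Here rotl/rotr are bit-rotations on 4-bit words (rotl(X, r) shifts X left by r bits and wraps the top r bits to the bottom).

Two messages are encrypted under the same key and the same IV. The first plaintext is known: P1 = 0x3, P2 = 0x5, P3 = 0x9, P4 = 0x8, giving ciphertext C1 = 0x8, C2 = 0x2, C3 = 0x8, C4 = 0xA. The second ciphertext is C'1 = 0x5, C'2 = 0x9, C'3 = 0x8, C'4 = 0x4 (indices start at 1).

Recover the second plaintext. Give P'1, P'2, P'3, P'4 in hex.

In OFB with a reused IV, both messages share the same keystream S_i, so C_i ⊕ C'_i = P_i ⊕ P'_i and thus P'_i = P_i ⊕ C_i ⊕ C'_i.
P'1: 0x3 ⊕ 0x8 ⊕ 0x5 = 0xE.
P'2: 0x5 ⊕ 0x2 ⊕ 0x9 = 0xE.
P'3: 0x9 ⊕ 0x8 ⊕ 0x8 = 0x9.
P'4: 0x8 ⊕ 0xA ⊕ 0x4 = 0x6.

P'1 = 0xE, P'2 = 0xE, P'3 = 0x9, P'4 = 0x6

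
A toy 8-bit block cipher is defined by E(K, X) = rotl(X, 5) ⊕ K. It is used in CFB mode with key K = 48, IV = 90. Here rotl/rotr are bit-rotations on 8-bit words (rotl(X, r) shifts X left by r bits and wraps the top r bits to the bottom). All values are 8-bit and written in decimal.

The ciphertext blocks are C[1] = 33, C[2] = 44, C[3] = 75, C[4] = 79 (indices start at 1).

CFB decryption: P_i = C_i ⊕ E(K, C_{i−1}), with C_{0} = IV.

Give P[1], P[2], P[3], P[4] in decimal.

P[1] = 90, P[2] = 56, P[3] = 254, P[4] = 22

P[1]: E(K, 90) = 123; 33 ⊕ 123 = 90.
P[2]: E(K, 33) = 20; 44 ⊕ 20 = 56.
P[3]: E(K, 44) = 181; 75 ⊕ 181 = 254.
P[4]: E(K, 75) = 89; 79 ⊕ 89 = 22.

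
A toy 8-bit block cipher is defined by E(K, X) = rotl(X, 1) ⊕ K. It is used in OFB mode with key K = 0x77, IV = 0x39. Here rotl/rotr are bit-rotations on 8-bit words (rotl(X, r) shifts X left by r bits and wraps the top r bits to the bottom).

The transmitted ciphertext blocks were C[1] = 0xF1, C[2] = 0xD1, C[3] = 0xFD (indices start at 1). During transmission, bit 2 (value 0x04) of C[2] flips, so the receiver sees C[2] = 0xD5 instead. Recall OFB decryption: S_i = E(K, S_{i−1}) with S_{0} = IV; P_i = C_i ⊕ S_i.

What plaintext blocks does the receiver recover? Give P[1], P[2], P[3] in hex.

P[1] = 0xF4, P[2] = 0xA8, P[3] = 0x70

Only C[2] changed, to 0xD5. In OFB, a change in C_i flips the same bit in P_i only; the keystream is unaffected. Decrypting the received ciphertext:
P[1]: S = E(K, 0x39) = 0x05; 0xF1 ⊕ 0x05 = 0xF4.
P[2]: S = E(K, 0x05) = 0x7D; 0xD5 ⊕ 0x7D = 0xA8.
P[3]: S = E(K, 0x7D) = 0x8D; 0xFD ⊕ 0x8D = 0x70.
Blocks that differ from the original plaintext: P[2].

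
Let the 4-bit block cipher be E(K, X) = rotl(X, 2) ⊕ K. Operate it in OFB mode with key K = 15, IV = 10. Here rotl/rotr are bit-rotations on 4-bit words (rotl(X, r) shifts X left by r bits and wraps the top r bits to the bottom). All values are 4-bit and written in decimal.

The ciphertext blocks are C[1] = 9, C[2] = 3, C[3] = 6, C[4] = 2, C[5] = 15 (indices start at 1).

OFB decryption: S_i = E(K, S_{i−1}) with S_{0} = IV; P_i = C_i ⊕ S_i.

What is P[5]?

P[1]: S = E(K, 10) = 5; 9 ⊕ 5 = 12.
P[2]: S = E(K, 5) = 10; 3 ⊕ 10 = 9.
P[3]: S = E(K, 10) = 5; 6 ⊕ 5 = 3.
P[4]: S = E(K, 5) = 10; 2 ⊕ 10 = 8.
P[5]: S = E(K, 10) = 5; 15 ⊕ 5 = 10.

P[5] = 10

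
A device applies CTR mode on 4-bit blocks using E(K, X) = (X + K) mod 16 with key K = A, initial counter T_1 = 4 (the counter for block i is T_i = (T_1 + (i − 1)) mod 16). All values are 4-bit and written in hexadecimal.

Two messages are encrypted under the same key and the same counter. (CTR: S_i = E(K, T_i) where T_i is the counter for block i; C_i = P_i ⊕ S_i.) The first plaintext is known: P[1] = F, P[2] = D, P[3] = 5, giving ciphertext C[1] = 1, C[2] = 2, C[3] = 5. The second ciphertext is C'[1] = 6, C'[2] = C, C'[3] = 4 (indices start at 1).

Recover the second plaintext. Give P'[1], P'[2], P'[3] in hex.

In CTR with a reused counter, both messages share the same keystream S_i, so C_i ⊕ C'_i = P_i ⊕ P'_i and thus P'_i = P_i ⊕ C_i ⊕ C'_i.
P'[1]: F ⊕ 1 ⊕ 6 = 8.
P'[2]: D ⊕ 2 ⊕ C = 3.
P'[3]: 5 ⊕ 5 ⊕ 4 = 4.

P'[1] = 8, P'[2] = 3, P'[3] = 4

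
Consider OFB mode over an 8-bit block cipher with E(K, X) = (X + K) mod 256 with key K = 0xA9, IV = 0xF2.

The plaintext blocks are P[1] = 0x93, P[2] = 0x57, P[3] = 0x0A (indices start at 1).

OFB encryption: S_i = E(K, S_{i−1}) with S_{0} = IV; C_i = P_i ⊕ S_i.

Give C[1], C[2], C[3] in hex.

C[1]: S = E(K, 0xF2) = 0x9B; 0x93 ⊕ 0x9B = 0x08.
C[2]: S = E(K, 0x9B) = 0x44; 0x57 ⊕ 0x44 = 0x13.
C[3]: S = E(K, 0x44) = 0xED; 0x0A ⊕ 0xED = 0xE7.

C[1] = 0x08, C[2] = 0x13, C[3] = 0xE7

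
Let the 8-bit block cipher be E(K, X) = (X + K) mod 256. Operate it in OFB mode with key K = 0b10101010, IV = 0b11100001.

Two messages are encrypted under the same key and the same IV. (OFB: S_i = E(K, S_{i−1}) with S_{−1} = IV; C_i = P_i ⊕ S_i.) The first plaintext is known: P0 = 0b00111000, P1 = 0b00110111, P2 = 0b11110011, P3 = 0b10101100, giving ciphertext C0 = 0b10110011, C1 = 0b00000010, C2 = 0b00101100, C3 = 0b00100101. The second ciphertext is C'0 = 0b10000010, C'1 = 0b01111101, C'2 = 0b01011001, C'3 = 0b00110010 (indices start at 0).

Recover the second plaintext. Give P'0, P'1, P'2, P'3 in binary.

In OFB with a reused IV, both messages share the same keystream S_i, so C_i ⊕ C'_i = P_i ⊕ P'_i and thus P'_i = P_i ⊕ C_i ⊕ C'_i.
P'0: 0b00111000 ⊕ 0b10110011 ⊕ 0b10000010 = 0b00001001.
P'1: 0b00110111 ⊕ 0b00000010 ⊕ 0b01111101 = 0b01001000.
P'2: 0b11110011 ⊕ 0b00101100 ⊕ 0b01011001 = 0b10000110.
P'3: 0b10101100 ⊕ 0b00100101 ⊕ 0b00110010 = 0b10111011.

P'0 = 0b00001001, P'1 = 0b01001000, P'2 = 0b10000110, P'3 = 0b10111011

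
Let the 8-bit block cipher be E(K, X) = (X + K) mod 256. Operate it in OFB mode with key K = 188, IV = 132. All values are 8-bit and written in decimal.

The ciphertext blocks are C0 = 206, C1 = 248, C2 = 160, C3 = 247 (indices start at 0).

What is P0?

P0 = 142

OFB decryption: S_i = E(K, S_{i−1}) with S_{−1} = IV; P_i = C_i ⊕ S_i.
P0: S = E(K, 132) = 64; 206 ⊕ 64 = 142.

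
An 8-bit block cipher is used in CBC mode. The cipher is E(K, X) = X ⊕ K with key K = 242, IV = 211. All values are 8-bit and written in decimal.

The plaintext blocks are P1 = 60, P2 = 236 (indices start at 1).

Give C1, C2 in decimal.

C1 = 29, C2 = 3

CBC encryption: C_i = E(K, P_i ⊕ C_{i−1}), with C_{0} = IV.
C1: P1 ⊕ 211 = 239; E(K, 239) = 29.
C2: P2 ⊕ 29 = 241; E(K, 241) = 3.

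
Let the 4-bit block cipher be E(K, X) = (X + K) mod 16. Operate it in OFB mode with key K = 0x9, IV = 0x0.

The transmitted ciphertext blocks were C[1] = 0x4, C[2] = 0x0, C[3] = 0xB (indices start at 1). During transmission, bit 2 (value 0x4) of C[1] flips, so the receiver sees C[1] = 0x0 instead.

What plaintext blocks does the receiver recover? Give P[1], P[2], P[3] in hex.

OFB decryption: S_i = E(K, S_{i−1}) with S_{0} = IV; P_i = C_i ⊕ S_i.
Only C[1] changed, to 0x0. In OFB, a change in C_i flips the same bit in P_i only; the keystream is unaffected. Decrypting the received ciphertext:
P[1]: S = E(K, 0x0) = 0x9; 0x0 ⊕ 0x9 = 0x9.
P[2]: S = E(K, 0x9) = 0x2; 0x0 ⊕ 0x2 = 0x2.
P[3]: S = E(K, 0x2) = 0xB; 0xB ⊕ 0xB = 0x0.
Blocks that differ from the original plaintext: P[1].

P[1] = 0x9, P[2] = 0x2, P[3] = 0x0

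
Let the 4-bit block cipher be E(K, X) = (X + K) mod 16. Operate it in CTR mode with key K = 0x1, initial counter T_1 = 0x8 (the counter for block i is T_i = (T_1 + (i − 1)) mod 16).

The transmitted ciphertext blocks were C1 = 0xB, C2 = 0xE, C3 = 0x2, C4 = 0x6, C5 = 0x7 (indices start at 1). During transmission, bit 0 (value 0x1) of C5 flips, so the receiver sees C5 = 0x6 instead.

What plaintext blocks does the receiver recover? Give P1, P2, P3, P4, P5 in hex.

CTR decryption: S_i = E(K, T_i) where T_i is the counter for block i; P_i = C_i ⊕ S_i.
Only C5 changed, to 0x6. In CTR, a change in C_i flips the same bit in P_i only; the keystream is unaffected. Decrypting the received ciphertext:
P1: T = 0x8, S = E(K, T) = 0x9; 0xB ⊕ 0x9 = 0x2.
P2: T = 0x9, S = E(K, T) = 0xA; 0xE ⊕ 0xA = 0x4.
P3: T = 0xA, S = E(K, T) = 0xB; 0x2 ⊕ 0xB = 0x9.
P4: T = 0xB, S = E(K, T) = 0xC; 0x6 ⊕ 0xC = 0xA.
P5: T = 0xC, S = E(K, T) = 0xD; 0x6 ⊕ 0xD = 0xB.
Blocks that differ from the original plaintext: P5.

P1 = 0x2, P2 = 0x4, P3 = 0x9, P4 = 0xA, P5 = 0xB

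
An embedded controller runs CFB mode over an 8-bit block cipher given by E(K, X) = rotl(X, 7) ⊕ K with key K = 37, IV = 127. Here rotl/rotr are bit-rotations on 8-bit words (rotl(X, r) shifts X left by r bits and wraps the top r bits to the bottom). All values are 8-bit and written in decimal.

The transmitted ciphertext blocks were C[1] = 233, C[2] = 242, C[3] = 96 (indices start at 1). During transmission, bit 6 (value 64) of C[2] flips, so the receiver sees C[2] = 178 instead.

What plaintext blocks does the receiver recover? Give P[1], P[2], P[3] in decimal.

CFB decryption: P_i = C_i ⊕ E(K, C_{i−1}), with C_{0} = IV.
Only C[2] changed, to 178. In CFB, a change in C_i flips the same bit in P_i and garbles P_{i+1}. Decrypting the received ciphertext:
P[1]: E(K, 127) = 154; 233 ⊕ 154 = 115.
P[2]: E(K, 233) = 209; 178 ⊕ 209 = 99.
P[3]: E(K, 178) = 124; 96 ⊕ 124 = 28.
Blocks that differ from the original plaintext: P[2], P[3].

P[1] = 115, P[2] = 99, P[3] = 28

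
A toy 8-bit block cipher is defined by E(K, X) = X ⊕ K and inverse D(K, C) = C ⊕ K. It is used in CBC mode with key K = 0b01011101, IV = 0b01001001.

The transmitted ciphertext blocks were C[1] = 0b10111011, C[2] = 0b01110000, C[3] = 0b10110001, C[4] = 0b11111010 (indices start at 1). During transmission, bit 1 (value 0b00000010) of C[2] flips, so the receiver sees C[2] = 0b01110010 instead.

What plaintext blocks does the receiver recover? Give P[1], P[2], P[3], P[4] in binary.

CBC decryption: P_i = D(K, C_i) ⊕ C_{i−1}, with C_{0} = IV.
Only C[2] changed, to 0b01110010. In CBC, a change in C_i garbles P_i and flips the same bit in P_{i+1}. Decrypting the received ciphertext:
P[1]: D(K, 0b10111011) = 0b11100110; 0b11100110 ⊕ 0b01001001 = 0b10101111.
P[2]: D(K, 0b01110010) = 0b00101111; 0b00101111 ⊕ 0b10111011 = 0b10010100.
P[3]: D(K, 0b10110001) = 0b11101100; 0b11101100 ⊕ 0b01110010 = 0b10011110.
P[4]: D(K, 0b11111010) = 0b10100111; 0b10100111 ⊕ 0b10110001 = 0b00010110.
Blocks that differ from the original plaintext: P[2], P[3].

P[1] = 0b10101111, P[2] = 0b10010100, P[3] = 0b10011110, P[4] = 0b00010110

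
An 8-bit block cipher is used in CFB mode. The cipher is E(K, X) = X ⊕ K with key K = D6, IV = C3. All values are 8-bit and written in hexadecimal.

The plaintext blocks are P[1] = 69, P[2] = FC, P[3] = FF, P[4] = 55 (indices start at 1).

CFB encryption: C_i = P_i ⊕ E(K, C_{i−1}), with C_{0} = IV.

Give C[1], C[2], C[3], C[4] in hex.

C[1] = 7C, C[2] = 56, C[3] = 7F, C[4] = FC

C[1]: E(K, C3) = 15; 69 ⊕ 15 = 7C.
C[2]: E(K, 7C) = AA; FC ⊕ AA = 56.
C[3]: E(K, 56) = 80; FF ⊕ 80 = 7F.
C[4]: E(K, 7F) = A9; 55 ⊕ A9 = FC.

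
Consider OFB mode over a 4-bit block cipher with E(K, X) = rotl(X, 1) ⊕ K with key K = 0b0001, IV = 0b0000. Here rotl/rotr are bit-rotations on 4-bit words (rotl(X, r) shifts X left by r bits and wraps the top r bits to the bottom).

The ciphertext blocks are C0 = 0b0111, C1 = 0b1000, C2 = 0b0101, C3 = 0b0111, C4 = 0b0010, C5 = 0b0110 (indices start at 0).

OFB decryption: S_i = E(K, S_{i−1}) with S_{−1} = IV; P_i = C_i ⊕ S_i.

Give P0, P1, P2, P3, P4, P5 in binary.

P0: S = E(K, 0b0000) = 0b0001; 0b0111 ⊕ 0b0001 = 0b0110.
P1: S = E(K, 0b0001) = 0b0011; 0b1000 ⊕ 0b0011 = 0b1011.
P2: S = E(K, 0b0011) = 0b0111; 0b0101 ⊕ 0b0111 = 0b0010.
P3: S = E(K, 0b0111) = 0b1111; 0b0111 ⊕ 0b1111 = 0b1000.
P4: S = E(K, 0b1111) = 0b1110; 0b0010 ⊕ 0b1110 = 0b1100.
P5: S = E(K, 0b1110) = 0b1100; 0b0110 ⊕ 0b1100 = 0b1010.

P0 = 0b0110, P1 = 0b1011, P2 = 0b0010, P3 = 0b1000, P4 = 0b1100, P5 = 0b1010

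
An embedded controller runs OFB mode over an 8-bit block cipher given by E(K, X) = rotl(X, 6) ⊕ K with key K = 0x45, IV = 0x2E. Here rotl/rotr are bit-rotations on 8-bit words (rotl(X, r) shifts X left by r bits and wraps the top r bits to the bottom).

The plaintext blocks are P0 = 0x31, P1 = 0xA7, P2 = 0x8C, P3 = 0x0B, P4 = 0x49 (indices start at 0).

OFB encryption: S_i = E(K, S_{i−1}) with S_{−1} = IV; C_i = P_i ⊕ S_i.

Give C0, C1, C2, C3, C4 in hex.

C0 = 0xFF, C1 = 0x51, C2 = 0x74, C3 = 0x70, C4 = 0xD2

C0: S = E(K, 0x2E) = 0xCE; 0x31 ⊕ 0xCE = 0xFF.
C1: S = E(K, 0xCE) = 0xF6; 0xA7 ⊕ 0xF6 = 0x51.
C2: S = E(K, 0xF6) = 0xF8; 0x8C ⊕ 0xF8 = 0x74.
C3: S = E(K, 0xF8) = 0x7B; 0x0B ⊕ 0x7B = 0x70.
C4: S = E(K, 0x7B) = 0x9B; 0x49 ⊕ 0x9B = 0xD2.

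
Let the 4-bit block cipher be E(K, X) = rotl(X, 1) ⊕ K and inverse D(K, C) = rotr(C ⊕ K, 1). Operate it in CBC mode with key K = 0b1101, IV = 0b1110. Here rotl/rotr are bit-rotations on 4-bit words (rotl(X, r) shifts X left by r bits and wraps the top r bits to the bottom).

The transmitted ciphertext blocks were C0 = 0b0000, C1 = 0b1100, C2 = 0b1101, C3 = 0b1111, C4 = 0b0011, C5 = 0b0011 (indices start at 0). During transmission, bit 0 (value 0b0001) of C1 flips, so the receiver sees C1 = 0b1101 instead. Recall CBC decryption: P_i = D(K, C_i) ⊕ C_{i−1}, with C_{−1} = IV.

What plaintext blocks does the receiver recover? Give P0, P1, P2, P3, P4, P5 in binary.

Only C1 changed, to 0b1101. In CBC, a change in C_i garbles P_i and flips the same bit in P_{i+1}. Decrypting the received ciphertext:
P0: D(K, 0b0000) = 0b1110; 0b1110 ⊕ 0b1110 = 0b0000.
P1: D(K, 0b1101) = 0b0000; 0b0000 ⊕ 0b0000 = 0b0000.
P2: D(K, 0b1101) = 0b0000; 0b0000 ⊕ 0b1101 = 0b1101.
P3: D(K, 0b1111) = 0b0001; 0b0001 ⊕ 0b1101 = 0b1100.
P4: D(K, 0b0011) = 0b0111; 0b0111 ⊕ 0b1111 = 0b1000.
P5: D(K, 0b0011) = 0b0111; 0b0111 ⊕ 0b0011 = 0b0100.
Blocks that differ from the original plaintext: P1, P2.

P0 = 0b0000, P1 = 0b0000, P2 = 0b1101, P3 = 0b1100, P4 = 0b1000, P5 = 0b0100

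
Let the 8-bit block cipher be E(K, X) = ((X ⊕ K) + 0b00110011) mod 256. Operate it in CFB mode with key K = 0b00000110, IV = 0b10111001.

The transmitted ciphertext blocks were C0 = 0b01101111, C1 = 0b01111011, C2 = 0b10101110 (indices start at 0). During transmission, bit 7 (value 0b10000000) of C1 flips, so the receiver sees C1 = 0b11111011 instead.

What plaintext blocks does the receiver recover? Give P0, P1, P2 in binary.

CFB decryption: P_i = C_i ⊕ E(K, C_{i−1}), with C_{−1} = IV.
Only C1 changed, to 0b11111011. In CFB, a change in C_i flips the same bit in P_i and garbles P_{i+1}. Decrypting the received ciphertext:
P0: E(K, 0b10111001) = 0b11110010; 0b01101111 ⊕ 0b11110010 = 0b10011101.
P1: E(K, 0b01101111) = 0b10011100; 0b11111011 ⊕ 0b10011100 = 0b01100111.
P2: E(K, 0b11111011) = 0b00110000; 0b10101110 ⊕ 0b00110000 = 0b10011110.
Blocks that differ from the original plaintext: P1, P2.

P0 = 0b10011101, P1 = 0b01100111, P2 = 0b10011110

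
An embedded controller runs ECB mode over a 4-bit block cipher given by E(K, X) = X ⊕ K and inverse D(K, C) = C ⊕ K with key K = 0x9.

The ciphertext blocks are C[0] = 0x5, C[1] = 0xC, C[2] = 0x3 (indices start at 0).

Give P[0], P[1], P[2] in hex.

ECB decryption: P_i = D(K, C_i).
P[0]: D(K, 0x5) = 0xC.
P[1]: D(K, 0xC) = 0x5.
P[2]: D(K, 0x3) = 0xA.

P[0] = 0xC, P[1] = 0x5, P[2] = 0xA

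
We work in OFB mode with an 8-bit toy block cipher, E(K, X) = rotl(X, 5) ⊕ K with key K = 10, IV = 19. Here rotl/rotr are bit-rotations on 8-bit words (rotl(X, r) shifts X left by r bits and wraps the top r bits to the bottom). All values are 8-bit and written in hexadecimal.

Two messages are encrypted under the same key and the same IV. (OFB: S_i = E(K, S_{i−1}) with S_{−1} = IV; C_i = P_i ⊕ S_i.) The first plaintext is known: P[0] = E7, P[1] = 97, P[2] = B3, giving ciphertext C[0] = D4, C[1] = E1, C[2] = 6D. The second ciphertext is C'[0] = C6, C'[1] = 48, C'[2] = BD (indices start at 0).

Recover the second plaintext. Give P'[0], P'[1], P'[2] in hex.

In OFB with a reused IV, both messages share the same keystream S_i, so C_i ⊕ C'_i = P_i ⊕ P'_i and thus P'_i = P_i ⊕ C_i ⊕ C'_i.
P'[0]: E7 ⊕ D4 ⊕ C6 = F5.
P'[1]: 97 ⊕ E1 ⊕ 48 = 3E.
P'[2]: B3 ⊕ 6D ⊕ BD = 63.

P'[0] = F5, P'[1] = 3E, P'[2] = 63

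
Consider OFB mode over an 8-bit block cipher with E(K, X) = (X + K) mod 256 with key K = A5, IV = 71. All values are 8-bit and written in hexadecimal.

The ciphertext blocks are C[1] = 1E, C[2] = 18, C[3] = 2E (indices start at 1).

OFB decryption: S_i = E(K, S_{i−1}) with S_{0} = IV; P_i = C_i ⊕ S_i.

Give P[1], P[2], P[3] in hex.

P[1] = 08, P[2] = A3, P[3] = 4E

P[1]: S = E(K, 71) = 16; 1E ⊕ 16 = 08.
P[2]: S = E(K, 16) = BB; 18 ⊕ BB = A3.
P[3]: S = E(K, BB) = 60; 2E ⊕ 60 = 4E.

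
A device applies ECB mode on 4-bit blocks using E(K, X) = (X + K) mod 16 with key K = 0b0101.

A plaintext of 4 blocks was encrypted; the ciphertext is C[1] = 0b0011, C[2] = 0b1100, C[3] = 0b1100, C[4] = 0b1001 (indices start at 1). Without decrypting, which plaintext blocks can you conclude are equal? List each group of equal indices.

ECB encrypts each block independently with the same key, so equal ciphertext blocks imply equal plaintext blocks.
C[2] = C[3] = 0b1100, so P[2] = P[3].

P[2] = P[3]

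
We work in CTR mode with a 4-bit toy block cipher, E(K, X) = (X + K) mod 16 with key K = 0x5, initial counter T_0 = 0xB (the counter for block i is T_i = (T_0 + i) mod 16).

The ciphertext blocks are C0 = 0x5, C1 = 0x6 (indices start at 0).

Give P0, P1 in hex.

P0 = 0x5, P1 = 0x7

CTR decryption: S_i = E(K, T_i) where T_i is the counter for block i; P_i = C_i ⊕ S_i.
P0: T = 0xB, S = E(K, T) = 0x0; 0x5 ⊕ 0x0 = 0x5.
P1: T = 0xC, S = E(K, T) = 0x1; 0x6 ⊕ 0x1 = 0x7.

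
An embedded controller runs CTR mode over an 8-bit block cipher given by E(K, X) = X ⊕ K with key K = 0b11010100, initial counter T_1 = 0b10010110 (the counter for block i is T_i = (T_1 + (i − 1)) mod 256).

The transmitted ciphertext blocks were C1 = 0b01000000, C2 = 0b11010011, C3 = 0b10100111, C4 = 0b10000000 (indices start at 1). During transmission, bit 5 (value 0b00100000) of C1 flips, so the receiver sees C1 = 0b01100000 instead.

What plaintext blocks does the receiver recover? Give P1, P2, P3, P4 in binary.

P1 = 0b00100010, P2 = 0b10010000, P3 = 0b11101011, P4 = 0b11001101

CTR decryption: S_i = E(K, T_i) where T_i is the counter for block i; P_i = C_i ⊕ S_i.
Only C1 changed, to 0b01100000. In CTR, a change in C_i flips the same bit in P_i only; the keystream is unaffected. Decrypting the received ciphertext:
P1: T = 0b10010110, S = E(K, T) = 0b01000010; 0b01100000 ⊕ 0b01000010 = 0b00100010.
P2: T = 0b10010111, S = E(K, T) = 0b01000011; 0b11010011 ⊕ 0b01000011 = 0b10010000.
P3: T = 0b10011000, S = E(K, T) = 0b01001100; 0b10100111 ⊕ 0b01001100 = 0b11101011.
P4: T = 0b10011001, S = E(K, T) = 0b01001101; 0b10000000 ⊕ 0b01001101 = 0b11001101.
Blocks that differ from the original plaintext: P1.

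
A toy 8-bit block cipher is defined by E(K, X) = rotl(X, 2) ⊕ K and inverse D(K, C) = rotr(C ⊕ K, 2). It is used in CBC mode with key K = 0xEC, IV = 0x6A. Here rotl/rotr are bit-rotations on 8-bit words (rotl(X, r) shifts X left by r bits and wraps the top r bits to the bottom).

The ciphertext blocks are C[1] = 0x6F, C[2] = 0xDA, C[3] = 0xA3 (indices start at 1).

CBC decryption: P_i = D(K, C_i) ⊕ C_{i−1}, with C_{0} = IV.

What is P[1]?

P[1] = 0x8A

P[1]: D(K, 0x6F) = 0xE0; 0xE0 ⊕ 0x6A = 0x8A.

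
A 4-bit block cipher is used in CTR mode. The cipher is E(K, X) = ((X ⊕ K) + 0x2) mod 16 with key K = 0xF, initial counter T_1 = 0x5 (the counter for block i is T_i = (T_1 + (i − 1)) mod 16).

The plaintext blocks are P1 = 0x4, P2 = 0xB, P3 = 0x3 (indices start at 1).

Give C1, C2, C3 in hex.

C1 = 0x8, C2 = 0x0, C3 = 0x9

CTR encryption: S_i = E(K, T_i) where T_i is the counter for block i; C_i = P_i ⊕ S_i.
C1: T = 0x5, S = E(K, T) = 0xC; 0x4 ⊕ 0xC = 0x8.
C2: T = 0x6, S = E(K, T) = 0xB; 0xB ⊕ 0xB = 0x0.
C3: T = 0x7, S = E(K, T) = 0xA; 0x3 ⊕ 0xA = 0x9.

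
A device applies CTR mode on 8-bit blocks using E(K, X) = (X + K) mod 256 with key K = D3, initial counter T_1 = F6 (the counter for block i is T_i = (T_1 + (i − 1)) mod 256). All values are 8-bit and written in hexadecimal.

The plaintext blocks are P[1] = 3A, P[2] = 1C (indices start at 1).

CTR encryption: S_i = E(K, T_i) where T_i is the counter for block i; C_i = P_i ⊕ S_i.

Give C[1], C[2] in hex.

C[1] = F3, C[2] = D6

C[1]: T = F6, S = E(K, T) = C9; 3A ⊕ C9 = F3.
C[2]: T = F7, S = E(K, T) = CA; 1C ⊕ CA = D6.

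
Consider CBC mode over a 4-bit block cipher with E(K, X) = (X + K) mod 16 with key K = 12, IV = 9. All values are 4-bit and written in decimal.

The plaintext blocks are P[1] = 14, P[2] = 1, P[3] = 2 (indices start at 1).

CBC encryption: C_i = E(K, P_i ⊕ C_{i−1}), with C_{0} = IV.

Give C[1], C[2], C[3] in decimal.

C[1] = 3, C[2] = 14, C[3] = 8

C[1]: P[1] ⊕ 9 = 7; E(K, 7) = 3.
C[2]: P[2] ⊕ 3 = 2; E(K, 2) = 14.
C[3]: P[3] ⊕ 14 = 12; E(K, 12) = 8.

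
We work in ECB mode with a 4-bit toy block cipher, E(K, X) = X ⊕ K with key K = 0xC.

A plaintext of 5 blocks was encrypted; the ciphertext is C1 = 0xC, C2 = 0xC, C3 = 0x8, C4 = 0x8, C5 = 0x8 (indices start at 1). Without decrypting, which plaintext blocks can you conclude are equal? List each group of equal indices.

ECB encrypts each block independently with the same key, so equal ciphertext blocks imply equal plaintext blocks.
C1 = C2 = 0xC, so P1 = P2.
C3 = C4 = C5 = 0x8, so P3 = P4 = P5.

P1 = P2; P3 = P4 = P5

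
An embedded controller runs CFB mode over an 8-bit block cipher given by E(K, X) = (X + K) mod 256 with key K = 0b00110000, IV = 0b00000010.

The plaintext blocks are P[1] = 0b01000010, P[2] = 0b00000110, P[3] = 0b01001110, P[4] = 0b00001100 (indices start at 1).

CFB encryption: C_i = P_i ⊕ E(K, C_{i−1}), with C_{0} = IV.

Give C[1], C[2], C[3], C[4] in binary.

C[1]: E(K, 0b00000010) = 0b00110010; 0b01000010 ⊕ 0b00110010 = 0b01110000.
C[2]: E(K, 0b01110000) = 0b10100000; 0b00000110 ⊕ 0b10100000 = 0b10100110.
C[3]: E(K, 0b10100110) = 0b11010110; 0b01001110 ⊕ 0b11010110 = 0b10011000.
C[4]: E(K, 0b10011000) = 0b11001000; 0b00001100 ⊕ 0b11001000 = 0b11000100.

C[1] = 0b01110000, C[2] = 0b10100110, C[3] = 0b10011000, C[4] = 0b11000100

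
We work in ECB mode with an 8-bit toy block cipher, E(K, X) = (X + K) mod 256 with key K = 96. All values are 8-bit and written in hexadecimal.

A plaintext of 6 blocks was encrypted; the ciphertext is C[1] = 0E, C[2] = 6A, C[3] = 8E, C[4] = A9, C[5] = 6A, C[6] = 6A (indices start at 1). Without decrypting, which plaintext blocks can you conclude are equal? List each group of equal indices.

P[2] = P[5] = P[6]

ECB encrypts each block independently with the same key, so equal ciphertext blocks imply equal plaintext blocks.
C[2] = C[5] = C[6] = 6A, so P[2] = P[5] = P[6].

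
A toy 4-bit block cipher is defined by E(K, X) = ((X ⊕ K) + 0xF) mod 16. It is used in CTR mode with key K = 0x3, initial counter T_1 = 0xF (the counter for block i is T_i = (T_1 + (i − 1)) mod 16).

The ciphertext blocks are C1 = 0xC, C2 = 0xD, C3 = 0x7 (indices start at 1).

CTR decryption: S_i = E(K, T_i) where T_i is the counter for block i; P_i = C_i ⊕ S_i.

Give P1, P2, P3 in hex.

P1: T = 0xF, S = E(K, T) = 0xB; 0xC ⊕ 0xB = 0x7.
P2: T = 0x0, S = E(K, T) = 0x2; 0xD ⊕ 0x2 = 0xF.
P3: T = 0x1, S = E(K, T) = 0x1; 0x7 ⊕ 0x1 = 0x6.

P1 = 0x7, P2 = 0xF, P3 = 0x6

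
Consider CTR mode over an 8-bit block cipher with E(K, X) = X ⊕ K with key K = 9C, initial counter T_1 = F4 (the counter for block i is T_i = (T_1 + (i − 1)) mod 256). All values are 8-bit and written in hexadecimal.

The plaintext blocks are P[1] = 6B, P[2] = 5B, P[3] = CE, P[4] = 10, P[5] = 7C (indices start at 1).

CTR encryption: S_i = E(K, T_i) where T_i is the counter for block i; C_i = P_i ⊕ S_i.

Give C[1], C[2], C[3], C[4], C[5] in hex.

C[1]: T = F4, S = E(K, T) = 68; 6B ⊕ 68 = 03.
C[2]: T = F5, S = E(K, T) = 69; 5B ⊕ 69 = 32.
C[3]: T = F6, S = E(K, T) = 6A; CE ⊕ 6A = A4.
C[4]: T = F7, S = E(K, T) = 6B; 10 ⊕ 6B = 7B.
C[5]: T = F8, S = E(K, T) = 64; 7C ⊕ 64 = 18.

C[1] = 03, C[2] = 32, C[3] = A4, C[4] = 7B, C[5] = 18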